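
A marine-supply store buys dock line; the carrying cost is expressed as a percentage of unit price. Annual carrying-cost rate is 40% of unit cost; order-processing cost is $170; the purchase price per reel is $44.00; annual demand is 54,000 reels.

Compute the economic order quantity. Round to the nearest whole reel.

1,021 reels

Holding cost per reel per year: H = 40% × $44 = $17.6000
Optimal lot size Q* = (2 × 54,000 × $170 / $17.6)^½ ≈ 1,021.36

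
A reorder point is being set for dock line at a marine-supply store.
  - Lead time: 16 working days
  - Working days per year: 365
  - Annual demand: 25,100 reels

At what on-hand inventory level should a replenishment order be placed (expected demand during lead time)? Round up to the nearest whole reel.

Daily demand d = 25,100 / 365 = 68.767 reels/day
Demand during lead time = 68.767 × 16 = 1,100.27
Reorder point = 1,100.27 → round up

1,101 reels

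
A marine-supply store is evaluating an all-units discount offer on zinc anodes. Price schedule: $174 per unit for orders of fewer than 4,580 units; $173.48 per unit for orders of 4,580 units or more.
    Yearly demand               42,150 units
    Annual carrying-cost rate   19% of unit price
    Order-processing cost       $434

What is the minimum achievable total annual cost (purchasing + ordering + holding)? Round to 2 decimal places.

H₁ = 19%×$174 = $33.0600;  H₂ = 19%×$173.48 = $32.9612
EOQ₁ = √(2×42,150×434/33.0600) = 1,051.98  (< 4,580, feasible at tier 1)
EOQ₂ = √(2×42,150×434/32.9612) = 1,053.55  (< 4,580 → use Q = 4,580 at tier-2 price)
TC(tier 1 (EOQ₁), Q≈1,052.0) = $7,368,878.44
TC(tier 2, Q≈4,580.0) = $7,391,657.27
Minimum at tier 1 (EOQ₁): $7,368,878.44

$7,368,878.44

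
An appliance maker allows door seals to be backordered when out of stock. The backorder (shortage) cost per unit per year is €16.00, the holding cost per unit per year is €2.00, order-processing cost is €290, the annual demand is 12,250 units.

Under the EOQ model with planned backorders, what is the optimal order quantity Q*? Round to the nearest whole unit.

Basic EOQ = √(2·12,250·290/2) = 1,884.808
Backorder adjustment √((H+b)/b) = √((2+16)/16) = 1.0607
Q* = 1,884.808 × 1.0607 ≈ 1,999.14

1,999 units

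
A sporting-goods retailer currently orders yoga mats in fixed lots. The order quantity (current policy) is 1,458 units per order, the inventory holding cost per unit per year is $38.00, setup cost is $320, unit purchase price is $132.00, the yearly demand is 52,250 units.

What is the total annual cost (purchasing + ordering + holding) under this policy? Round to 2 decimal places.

$6,936,169.76

Orders/yr = 52,250/1,458 = 35.837; ordering cost = 35.837 × $320 = $11,467.76
Average inventory = 1,458/2 = 729; holding cost = 729 × $38 = $27,702.00
Purchase cost = D·C = 52,250 × 132 = $6,897,000.00
Total = $11,467.76 + $27,702.00 + $6,897,000.00 = $6,936,169.76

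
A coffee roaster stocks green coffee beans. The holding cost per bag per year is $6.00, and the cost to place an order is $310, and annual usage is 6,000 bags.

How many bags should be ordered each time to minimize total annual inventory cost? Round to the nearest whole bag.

787 bags

Q* = √(2·D·S / H) = √(2·6,000·310 / 6) = √620,000.0 ≈ 787.40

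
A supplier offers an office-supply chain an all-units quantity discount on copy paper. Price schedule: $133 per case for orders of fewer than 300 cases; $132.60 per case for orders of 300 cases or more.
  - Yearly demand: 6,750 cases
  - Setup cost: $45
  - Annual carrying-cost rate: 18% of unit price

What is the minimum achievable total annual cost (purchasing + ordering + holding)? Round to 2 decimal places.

H₁ = 18%×$133 = $23.9400;  H₂ = 18%×$132.60 = $23.8680
EOQ₁ = √(2×6,750×45/23.9400) = 159.30  (< 300, feasible at tier 1)
EOQ₂ = √(2×6,750×45/23.8680) = 159.54  (< 300 → use Q = 300 at tier-2 price)
TC(tier 1 (EOQ₁), Q≈159.3) = $901,563.60
TC(tier 2, Q≈300.0) = $899,642.70
Minimum at tier 2: $899,642.70

$899,642.70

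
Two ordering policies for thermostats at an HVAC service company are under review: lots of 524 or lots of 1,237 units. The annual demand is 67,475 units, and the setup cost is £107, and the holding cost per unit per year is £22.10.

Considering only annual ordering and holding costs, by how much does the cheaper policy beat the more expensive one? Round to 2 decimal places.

£63.08

For each Q, cost = (D/Q)·S + (Q/2)·H.
TC(524) = (67,475/524)×107 + (524/2)×22.1 = £19,568.49
TC(1,237) = (67,475/1,237)×107 + (1,237/2)×22.1 = £19,505.41
Cheaper: Q = 1,237.  Difference = £63.08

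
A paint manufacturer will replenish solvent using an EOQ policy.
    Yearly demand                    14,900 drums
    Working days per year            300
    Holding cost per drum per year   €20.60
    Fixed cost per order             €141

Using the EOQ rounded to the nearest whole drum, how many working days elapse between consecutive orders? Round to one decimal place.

Optimal lot size Q* = (2 × 14,900 × €141 / €20.6)^½ ≈ 451.63 → Q = 452 drums
Days between orders = 300 / (D/Q) = 300 / 32.965 ≈ 9.101

9.1 days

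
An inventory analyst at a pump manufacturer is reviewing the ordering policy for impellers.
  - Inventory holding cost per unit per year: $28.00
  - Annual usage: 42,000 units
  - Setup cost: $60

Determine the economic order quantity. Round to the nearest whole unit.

424 units

Q* = √(2·D·S / H) = √(2·42,000·60 / 28) = √180,000.0 ≈ 424.26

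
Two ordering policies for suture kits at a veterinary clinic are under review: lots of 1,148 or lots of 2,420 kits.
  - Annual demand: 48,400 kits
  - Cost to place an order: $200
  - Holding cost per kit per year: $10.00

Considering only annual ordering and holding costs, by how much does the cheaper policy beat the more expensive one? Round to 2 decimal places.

$1,927.94

TC(Q) = (D/Q)S + (Q/2)H
TC(1,148) = (48,400/1,148)×200 + (1,148/2)×10 = $14,172.06
TC(2,420) = (48,400/2,420)×200 + (2,420/2)×10 = $16,100.00
|ΔTC| = |$14,172.06 − $16,100.00| = $1,927.94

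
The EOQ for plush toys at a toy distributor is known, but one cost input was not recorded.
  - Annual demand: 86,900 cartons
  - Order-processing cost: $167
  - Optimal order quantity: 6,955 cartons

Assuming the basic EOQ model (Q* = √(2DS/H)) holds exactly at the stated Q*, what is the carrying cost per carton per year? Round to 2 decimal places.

$0.60

From Q* = √(2DS/H) ⇒ Q*² = 2DS/H.
H = 2DS / Q² = 2 × 86,900 × 167 / 6,955² = 0.6000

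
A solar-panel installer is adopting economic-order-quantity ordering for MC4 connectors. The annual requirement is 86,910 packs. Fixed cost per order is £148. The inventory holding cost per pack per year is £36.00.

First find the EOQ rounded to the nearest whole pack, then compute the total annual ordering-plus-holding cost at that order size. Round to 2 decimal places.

Q* = √(2·D·S / H) = √(2·86,910·148 / 36) = √714,593.3 ≈ 845.34 → Q = 845 packs
Ordering: D/Q × S = 86,910/845 × £148 = £15,222.11
Holding:  Q/2 × H = 845/2 × £36 = £15,210.00
Total = £15,222.11 + £15,210.00 = £30,432.11

£30,432.11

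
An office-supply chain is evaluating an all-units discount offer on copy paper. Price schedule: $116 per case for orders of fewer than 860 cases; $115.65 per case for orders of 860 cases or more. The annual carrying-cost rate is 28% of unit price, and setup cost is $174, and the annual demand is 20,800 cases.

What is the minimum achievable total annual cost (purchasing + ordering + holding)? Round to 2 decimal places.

$2,423,652.63

H₁ = 28%×$116 = $32.4800;  H₂ = 28%×$115.65 = $32.3820
EOQ₁ = √(2×20,800×174/32.4800) = 472.08  (< 860, feasible at tier 1)
EOQ₂ = √(2×20,800×174/32.3820) = 472.79  (< 860 → use Q = 860 at tier-2 price)
TC(tier 1 (EOQ₁), Q≈472.1) = $2,428,133.08
TC(tier 2, Q≈860.0) = $2,423,652.63
Minimum at tier 2: $2,423,652.63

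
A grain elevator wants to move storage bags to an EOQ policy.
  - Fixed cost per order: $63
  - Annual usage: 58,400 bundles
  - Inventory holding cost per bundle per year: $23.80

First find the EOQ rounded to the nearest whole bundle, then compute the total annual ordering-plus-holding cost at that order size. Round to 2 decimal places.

$13,233.67

Q* = √(2·D·S / H) = √(2·58,400·63 / 23.8) = √309,176.5 ≈ 556.04 → Q = 556 bundles
Orders/yr = 58,400/556 = 105.036; ordering cost = 105.036 × $63 = $6,617.27
Average inventory = 556/2 = 278; holding cost = 278 × $23.8 = $6,616.40
Total = $6,617.27 + $6,616.40 = $13,233.67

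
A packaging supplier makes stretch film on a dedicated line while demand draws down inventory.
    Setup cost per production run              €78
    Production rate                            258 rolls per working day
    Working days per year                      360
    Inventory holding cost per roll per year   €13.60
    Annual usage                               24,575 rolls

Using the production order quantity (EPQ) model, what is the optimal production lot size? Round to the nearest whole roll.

d = 24,575/360 = 68.2639 rolls/day;  effective holding cost H(1 − d/p) = 13.6·(1 − 68.2639/258) = 10.00159
Q* = √(2DS / H_eff) = √(2·24,575·78 / 10.00159) ≈ 619.12

619 rolls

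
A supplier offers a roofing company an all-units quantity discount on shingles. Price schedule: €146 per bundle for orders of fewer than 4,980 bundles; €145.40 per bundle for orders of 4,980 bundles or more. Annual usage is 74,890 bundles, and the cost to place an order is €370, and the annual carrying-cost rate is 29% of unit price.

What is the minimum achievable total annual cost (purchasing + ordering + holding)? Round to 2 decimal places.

€10,982,379.90

H₁ = 29%×€146 = €42.3400;  H₂ = 29%×€145.40 = €42.1660
EOQ₁ = √(2×74,890×370/42.3400) = 1,144.07  (< 4,980, feasible at tier 1)
EOQ₂ = √(2×74,890×370/42.1660) = 1,146.43  (< 4,980 → use Q = 4,980 at tier-2 price)
TC(tier 1 (EOQ₁), Q≈1,144.1) = €10,982,379.90
TC(tier 2, Q≈4,980.0) = €10,999,563.46
Minimum at tier 1 (EOQ₁): €10,982,379.90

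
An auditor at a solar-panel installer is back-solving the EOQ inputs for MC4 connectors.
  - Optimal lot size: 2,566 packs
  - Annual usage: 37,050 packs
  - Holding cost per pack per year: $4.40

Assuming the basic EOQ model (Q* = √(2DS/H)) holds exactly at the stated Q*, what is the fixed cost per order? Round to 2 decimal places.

From Q* = √(2DS/H) ⇒ Q*² = 2DS/H.
S = Q²H / (2D) = 2,566² × 4.4 / (2 × 37,050) = 390.9739

$390.97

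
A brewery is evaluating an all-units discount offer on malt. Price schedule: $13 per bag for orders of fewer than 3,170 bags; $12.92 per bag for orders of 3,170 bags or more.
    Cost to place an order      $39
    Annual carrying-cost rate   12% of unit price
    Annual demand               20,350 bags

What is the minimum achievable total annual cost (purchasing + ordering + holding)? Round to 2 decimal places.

H₁ = 12%×$13 = $1.5600;  H₂ = 12%×$12.92 = $1.5504
EOQ₁ = √(2×20,350×39/1.5600) = 1,008.71  (< 3,170, feasible at tier 1)
EOQ₂ = √(2×20,350×39/1.5504) = 1,011.83  (< 3,170 → use Q = 3,170 at tier-2 price)
TC(tier 1 (EOQ₁), Q≈1,008.7) = $266,123.59
TC(tier 2, Q≈3,170.0) = $265,629.75
Minimum at tier 2: $265,629.75

$265,629.75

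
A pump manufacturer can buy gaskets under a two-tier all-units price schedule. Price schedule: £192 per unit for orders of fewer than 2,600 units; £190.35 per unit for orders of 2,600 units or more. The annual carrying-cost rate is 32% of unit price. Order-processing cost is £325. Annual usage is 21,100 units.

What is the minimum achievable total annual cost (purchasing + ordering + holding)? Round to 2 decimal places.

H₁ = 32%×£192 = £61.4400;  H₂ = 32%×£190.35 = £60.9120
EOQ₁ = √(2×21,100×325/61.4400) = 472.47  (< 2,600, feasible at tier 1)
EOQ₂ = √(2×21,100×325/60.9120) = 474.51  (< 2,600 → use Q = 2,600 at tier-2 price)
TC(tier 1 (EOQ₁), Q≈472.5) = £4,080,228.43
TC(tier 2, Q≈2,600.0) = £4,098,208.10
Minimum at tier 1 (EOQ₁): £4,080,228.43

£4,080,228.43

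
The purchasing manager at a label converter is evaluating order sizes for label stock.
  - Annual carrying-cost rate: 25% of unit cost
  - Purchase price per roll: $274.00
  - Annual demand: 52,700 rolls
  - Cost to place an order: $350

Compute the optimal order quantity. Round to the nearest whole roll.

Carrying cost H = $274 × 25% = $68.5000/roll/yr
Optimal lot size Q* = (2 × 52,700 × $350 / $68.5)^½ ≈ 733.85

734 rolls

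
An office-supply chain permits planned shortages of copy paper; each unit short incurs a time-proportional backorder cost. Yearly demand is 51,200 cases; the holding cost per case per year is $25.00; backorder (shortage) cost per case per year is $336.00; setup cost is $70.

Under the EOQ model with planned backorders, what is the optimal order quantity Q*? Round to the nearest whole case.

555 cases

Basic EOQ = √(2·51,200·70/25) = 535.462
Backorder adjustment √((H+b)/b) = √((25+336)/336) = 1.0365
Q* = 535.462 × 1.0365 ≈ 555.03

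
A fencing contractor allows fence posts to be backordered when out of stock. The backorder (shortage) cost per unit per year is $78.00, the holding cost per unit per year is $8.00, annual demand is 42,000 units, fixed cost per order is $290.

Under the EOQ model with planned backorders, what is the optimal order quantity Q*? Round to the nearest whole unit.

Basic EOQ = √(2·42,000·290/8) = 1,744.993
Backorder adjustment √((H+b)/b) = √((8+78)/78) = 1.0500
Q* = 1,744.993 × 1.0500 ≈ 1,832.30

1,832 units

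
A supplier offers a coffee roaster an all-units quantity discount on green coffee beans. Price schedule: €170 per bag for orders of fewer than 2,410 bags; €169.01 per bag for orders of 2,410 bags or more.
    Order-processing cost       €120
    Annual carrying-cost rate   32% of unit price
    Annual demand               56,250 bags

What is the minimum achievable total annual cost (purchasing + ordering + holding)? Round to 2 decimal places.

€9,574,783.59

H₁ = 32%×€170 = €54.4000;  H₂ = 32%×€169.01 = €54.0832
EOQ₁ = √(2×56,250×120/54.4000) = 498.16  (< 2,410, feasible at tier 1)
EOQ₂ = √(2×56,250×120/54.0832) = 499.62  (< 2,410 → use Q = 2,410 at tier-2 price)
TC(tier 1 (EOQ₁), Q≈498.2) = €9,589,599.82
TC(tier 2, Q≈2,410.0) = €9,574,783.59
Minimum at tier 2: €9,574,783.59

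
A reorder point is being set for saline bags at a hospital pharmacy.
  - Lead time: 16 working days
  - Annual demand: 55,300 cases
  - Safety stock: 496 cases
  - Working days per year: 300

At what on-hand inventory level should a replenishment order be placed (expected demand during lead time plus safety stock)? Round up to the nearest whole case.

3,446 cases

Daily demand d = 55,300 / 300 = 184.333 cases/day
Demand during lead time = 184.333 × 16 = 2,949.33
Reorder point = 2,949.33 + 496 = 3,445.33 → round up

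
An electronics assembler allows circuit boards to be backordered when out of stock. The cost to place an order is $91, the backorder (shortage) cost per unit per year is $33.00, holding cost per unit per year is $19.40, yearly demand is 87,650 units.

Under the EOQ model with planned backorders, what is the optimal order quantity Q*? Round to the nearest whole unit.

1,143 units

Q* = √(2DS/H) · √((H + b)/b)
   = √(2 × 87,650 × 91 / 19.4) · √((19.4 + 33) / 33)
   = 906.798 × 1.2601 ≈ 1,142.67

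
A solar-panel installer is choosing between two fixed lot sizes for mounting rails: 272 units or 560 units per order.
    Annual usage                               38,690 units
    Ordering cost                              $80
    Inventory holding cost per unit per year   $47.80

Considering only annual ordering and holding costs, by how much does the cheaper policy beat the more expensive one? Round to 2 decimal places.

$1,030.93

TC(Q) = (D/Q)S + (Q/2)H
TC(272) = (38,690/272)×80 + (272/2)×47.8 = $17,880.21
TC(560) = (38,690/560)×80 + (560/2)×47.8 = $18,911.14
|ΔTC| = |$17,880.21 − $18,911.14| = $1,030.93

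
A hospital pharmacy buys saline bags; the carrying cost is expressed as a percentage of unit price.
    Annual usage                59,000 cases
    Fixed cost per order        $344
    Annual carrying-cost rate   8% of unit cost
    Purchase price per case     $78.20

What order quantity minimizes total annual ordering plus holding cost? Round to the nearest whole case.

Carrying cost H = $78.2 × 8% = $6.2560/case/yr
EOQ = √(2DS/H) = √(2 × 59,000 × 344 / 6.256)
    = √(6,488,491.05) ≈ 2,547.25

2,547 cases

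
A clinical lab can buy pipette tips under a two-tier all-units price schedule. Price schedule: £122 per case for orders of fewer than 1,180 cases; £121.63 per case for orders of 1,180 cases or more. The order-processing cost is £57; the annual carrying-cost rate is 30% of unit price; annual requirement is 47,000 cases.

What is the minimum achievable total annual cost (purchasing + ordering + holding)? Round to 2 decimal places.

£5,740,408.85

H₁ = 30%×£122 = £36.6000;  H₂ = 30%×£121.63 = £36.4890
EOQ₁ = √(2×47,000×57/36.6000) = 382.61  (< 1,180, feasible at tier 1)
EOQ₂ = √(2×47,000×57/36.4890) = 383.20  (< 1,180 → use Q = 1,180 at tier-2 price)
TC(tier 1 (EOQ₁), Q≈382.6) = £5,748,003.67
TC(tier 2, Q≈1,180.0) = £5,740,408.85
Minimum at tier 2: £5,740,408.85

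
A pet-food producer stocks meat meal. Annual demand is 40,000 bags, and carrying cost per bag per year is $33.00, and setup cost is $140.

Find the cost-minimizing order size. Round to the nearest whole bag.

583 bags

2DS/H = 2·40,000·140/33 = 339,393.94
EOQ = √339,393.94 ≈ 582.58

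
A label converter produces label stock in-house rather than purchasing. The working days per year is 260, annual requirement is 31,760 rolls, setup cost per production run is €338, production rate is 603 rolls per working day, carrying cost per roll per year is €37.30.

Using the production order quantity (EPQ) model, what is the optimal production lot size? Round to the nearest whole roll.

d = 31,760/260 = 122.1538 rolls/day;  effective holding cost H(1 − d/p) = 37.3·(1 − 122.1538/603) = 29.74388
Q* = √(2DS / H_eff) = √(2·31,760·338 / 29.74388) ≈ 849.60

850 rolls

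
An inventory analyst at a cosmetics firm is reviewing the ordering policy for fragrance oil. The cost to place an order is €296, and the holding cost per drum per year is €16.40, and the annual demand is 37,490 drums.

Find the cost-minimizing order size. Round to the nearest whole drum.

1,163 drums

Optimal lot size Q* = (2 × 37,490 × €296 / €16.4)^½ ≈ 1,163.31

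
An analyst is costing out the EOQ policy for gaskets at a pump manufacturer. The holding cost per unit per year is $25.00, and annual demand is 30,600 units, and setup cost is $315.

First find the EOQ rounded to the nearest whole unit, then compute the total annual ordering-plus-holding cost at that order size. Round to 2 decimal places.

$21,953.36

Q* = √(2·D·S / H) = √(2·30,600·315 / 25) = √771,120.0 ≈ 878.13 → Q = 878 units
Orders/yr = 30,600/878 = 34.852; ordering cost = 34.852 × $315 = $10,978.36
Average inventory = 878/2 = 439; holding cost = 439 × $25 = $10,975.00
Total = $10,978.36 + $10,975.00 = $21,953.36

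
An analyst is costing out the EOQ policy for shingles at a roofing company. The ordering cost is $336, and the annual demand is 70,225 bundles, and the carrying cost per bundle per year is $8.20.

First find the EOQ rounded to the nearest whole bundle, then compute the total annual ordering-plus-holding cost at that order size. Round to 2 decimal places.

EOQ = √(2DS/H) = √(2 × 70,225 × 336 / 8.2)
    = √(5,755,024.39) ≈ 2,398.96 → Q = 2,399 bundles
Annual ordering cost = (D/Q)·S = (70,225/2,399) × 336 = $9,835.60
Annual holding cost  = (Q/2)·H = (2,399/2) × 8.2 = $9,835.90
Total = $9,835.60 + $9,835.90 = $19,671.50

$19,671.50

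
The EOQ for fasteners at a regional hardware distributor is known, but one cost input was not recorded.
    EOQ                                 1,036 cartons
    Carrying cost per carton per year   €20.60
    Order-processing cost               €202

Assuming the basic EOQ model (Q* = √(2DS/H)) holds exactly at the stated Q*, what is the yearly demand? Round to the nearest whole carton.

54,727 cartons per year

From Q* = √(2DS/H) ⇒ Q*² = 2DS/H.
D = Q²H / (2S) = 1,036² × 20.6 / (2 × 202) = 54,727.47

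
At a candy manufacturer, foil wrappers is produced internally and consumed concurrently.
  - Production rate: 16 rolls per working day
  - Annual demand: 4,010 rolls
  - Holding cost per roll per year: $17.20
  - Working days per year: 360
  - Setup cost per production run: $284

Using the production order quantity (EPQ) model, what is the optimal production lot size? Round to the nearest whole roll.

660 rolls

Daily demand d = 4,010/360 = 11.139; p = 16; 1 − d/p = 0.30382
EPQ = √(2DS / (H(1 − d/p)))
    = √(2 × 4,010 × 284 / (17.2 × 0.30382)) ≈ 660.20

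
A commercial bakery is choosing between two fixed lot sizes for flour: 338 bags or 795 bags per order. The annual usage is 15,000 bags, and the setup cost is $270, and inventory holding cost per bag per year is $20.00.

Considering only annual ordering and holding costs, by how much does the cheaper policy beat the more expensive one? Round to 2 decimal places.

$2,317.91

Annual cost at Q: ordering D·S/Q plus holding Q·H/2.
TC(338) = (15,000/338)×270 + (338/2)×20 = $15,362.25
TC(795) = (15,000/795)×270 + (795/2)×20 = $13,044.34
|ΔTC| = |$15,362.25 − $13,044.34| = $2,317.91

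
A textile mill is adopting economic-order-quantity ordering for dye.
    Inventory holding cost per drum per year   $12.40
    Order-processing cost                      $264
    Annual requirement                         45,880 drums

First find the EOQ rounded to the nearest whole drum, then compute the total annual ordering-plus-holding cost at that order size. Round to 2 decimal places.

Q* = √(2·D·S / H) = √(2·45,880·264 / 12.4) = √1,953,600.0 ≈ 1,397.71 → Q = 1,398 drums
Orders/yr = 45,880/1,398 = 32.818; ordering cost = 32.818 × $264 = $8,664.03
Average inventory = 1,398/2 = 699; holding cost = 699 × $12.4 = $8,667.60
Total = $8,664.03 + $8,667.60 = $17,331.63

$17,331.63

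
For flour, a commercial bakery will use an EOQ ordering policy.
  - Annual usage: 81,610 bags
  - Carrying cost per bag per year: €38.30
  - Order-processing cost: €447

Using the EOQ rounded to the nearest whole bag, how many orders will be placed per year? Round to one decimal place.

2DS/H = 2·81,610·447/38.3 = 1,904,943.60
EOQ = √1,904,943.60 ≈ 1,380.20 → Q = 1,380
Orders per year = D/Q = 81,610 / 1,380 = 59.138

59.1 orders per year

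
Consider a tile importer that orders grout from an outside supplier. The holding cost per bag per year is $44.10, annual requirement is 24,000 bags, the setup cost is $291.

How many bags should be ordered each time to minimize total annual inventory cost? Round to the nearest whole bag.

2DS/H = 2·24,000·291/44.1 = 316,734.69
EOQ = √316,734.69 ≈ 562.79

563 bags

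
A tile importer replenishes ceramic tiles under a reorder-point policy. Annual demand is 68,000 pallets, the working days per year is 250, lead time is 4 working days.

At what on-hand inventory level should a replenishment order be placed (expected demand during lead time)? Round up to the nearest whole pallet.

Daily demand d = 68,000 / 250 = 272.000 pallets/day
Demand during lead time = 272.000 × 4 = 1,088.00
Reorder point = 1,088.00 → round up

1,088 pallets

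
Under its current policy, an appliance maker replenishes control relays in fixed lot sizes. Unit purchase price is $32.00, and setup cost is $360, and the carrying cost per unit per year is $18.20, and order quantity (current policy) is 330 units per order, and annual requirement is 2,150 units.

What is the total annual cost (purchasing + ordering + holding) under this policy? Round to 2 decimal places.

$74,148.45

Ordering: D/Q × S = 2,150/330 × $360 = $2,345.45
Holding:  Q/2 × H = 330/2 × $18.2 = $3,003.00
Purchase cost = D·C = 2,150 × 32 = $68,800.00
Total = $2,345.45 + $3,003.00 + $68,800.00 = $74,148.45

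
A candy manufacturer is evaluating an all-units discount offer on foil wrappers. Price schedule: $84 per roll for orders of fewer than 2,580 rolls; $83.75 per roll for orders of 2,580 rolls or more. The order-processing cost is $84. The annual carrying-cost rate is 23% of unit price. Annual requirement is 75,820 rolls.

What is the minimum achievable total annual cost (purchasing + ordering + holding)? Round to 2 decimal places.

$6,377,242.18

H₁ = 23%×$84 = $19.3200;  H₂ = 23%×$83.75 = $19.2625
EOQ₁ = √(2×75,820×84/19.3200) = 811.98  (< 2,580, feasible at tier 1)
EOQ₂ = √(2×75,820×84/19.2625) = 813.19  (< 2,580 → use Q = 2,580 at tier-2 price)
TC(tier 1 (EOQ₁), Q≈812.0) = $6,384,567.37
TC(tier 2, Q≈2,580.0) = $6,377,242.18
Minimum at tier 2: $6,377,242.18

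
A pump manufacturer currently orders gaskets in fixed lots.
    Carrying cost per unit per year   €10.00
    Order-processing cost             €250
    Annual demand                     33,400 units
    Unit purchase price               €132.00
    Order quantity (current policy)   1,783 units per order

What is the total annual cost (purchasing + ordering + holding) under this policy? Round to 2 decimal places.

€4,422,398.12

Ordering: D/Q × S = 33,400/1,783 × €250 = €4,683.12
Holding:  Q/2 × H = 1,783/2 × €10 = €8,915.00
Purchase cost = D·C = 33,400 × 132 = €4,408,800.00
Total = €4,683.12 + €8,915.00 + €4,408,800.00 = €4,422,398.12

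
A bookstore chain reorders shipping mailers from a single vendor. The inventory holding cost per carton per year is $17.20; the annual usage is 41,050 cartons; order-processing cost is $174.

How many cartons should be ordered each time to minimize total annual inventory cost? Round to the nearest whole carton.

Q* = √(2·D·S / H) = √(2·41,050·174 / 17.2) = √830,546.5 ≈ 911.34

911 cartons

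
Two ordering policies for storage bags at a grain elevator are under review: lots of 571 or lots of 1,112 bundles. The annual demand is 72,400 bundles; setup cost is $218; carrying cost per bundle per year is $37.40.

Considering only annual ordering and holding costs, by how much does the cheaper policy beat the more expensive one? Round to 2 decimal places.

$3,331.11

For each Q, cost = (D/Q)·S + (Q/2)·H.
TC(571) = (72,400/571)×218 + (571/2)×37.4 = $38,319.03
TC(1,112) = (72,400/1,112)×218 + (1,112/2)×37.4 = $34,987.93
|ΔTC| = |$38,319.03 − $34,987.93| = $3,331.11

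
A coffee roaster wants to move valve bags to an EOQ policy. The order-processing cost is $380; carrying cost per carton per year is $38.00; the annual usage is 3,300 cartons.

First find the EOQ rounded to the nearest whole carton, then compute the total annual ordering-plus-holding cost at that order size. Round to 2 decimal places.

Q* = √(2·D·S / H) = √(2·3,300·380 / 38) = √66,000.0 ≈ 256.90 → Q = 257 cartons
Annual ordering cost = (D/Q)·S = (3,300/257) × 380 = $4,879.38
Annual holding cost  = (Q/2)·H = (257/2) × 38 = $4,883.00
Total = $4,879.38 + $4,883.00 = $9,762.38

$9,762.38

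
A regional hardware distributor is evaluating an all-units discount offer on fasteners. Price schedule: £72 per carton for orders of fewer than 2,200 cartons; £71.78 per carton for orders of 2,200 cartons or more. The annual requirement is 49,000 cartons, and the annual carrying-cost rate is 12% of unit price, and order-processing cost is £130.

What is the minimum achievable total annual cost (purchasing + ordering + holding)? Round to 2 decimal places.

£3,529,590.41

H₁ = 12%×£72 = £8.6400;  H₂ = 12%×£71.78 = £8.6136
EOQ₁ = √(2×49,000×130/8.6400) = 1,214.31  (< 2,200, feasible at tier 1)
EOQ₂ = √(2×49,000×130/8.6136) = 1,216.16  (< 2,200 → use Q = 2,200 at tier-2 price)
TC(tier 1 (EOQ₁), Q≈1,214.3) = £3,538,491.60
TC(tier 2, Q≈2,200.0) = £3,529,590.41
Minimum at tier 2: £3,529,590.41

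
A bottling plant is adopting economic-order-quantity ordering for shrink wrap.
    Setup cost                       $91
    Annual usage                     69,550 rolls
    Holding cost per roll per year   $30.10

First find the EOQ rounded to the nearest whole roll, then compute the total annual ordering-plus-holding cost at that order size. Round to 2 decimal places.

EOQ = √(2DS/H) = √(2 × 69,550 × 91 / 30.1)
    = √(420,534.88) ≈ 648.49 → Q = 648 rolls
Orders/yr = 69,550/648 = 107.330; ordering cost = 107.330 × $91 = $9,767.05
Average inventory = 648/2 = 324; holding cost = 324 × $30.1 = $9,752.40
Total = $9,767.05 + $9,752.40 = $19,519.45

$19,519.45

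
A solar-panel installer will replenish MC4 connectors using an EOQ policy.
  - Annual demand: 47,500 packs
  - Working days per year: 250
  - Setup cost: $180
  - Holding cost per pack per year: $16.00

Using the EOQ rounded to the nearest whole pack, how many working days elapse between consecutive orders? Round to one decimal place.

2DS/H = 2·47,500·180/16 = 1,068,750.00
EOQ = √1,068,750.00 ≈ 1,033.80 → Q = 1,034 packs
T = Q/D × 250 days = 1,034/47,500 × 250 = 5.442 days

5.4 days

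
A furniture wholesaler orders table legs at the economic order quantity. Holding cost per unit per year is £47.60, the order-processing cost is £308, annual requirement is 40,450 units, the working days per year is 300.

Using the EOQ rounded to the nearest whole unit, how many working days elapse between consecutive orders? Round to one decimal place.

Optimal lot size Q* = (2 × 40,450 × £308 / £47.6)^½ ≈ 723.51 → Q = 724 units
T = Q/D × 300 days = 724/40,450 × 300 = 5.370 days

5.4 days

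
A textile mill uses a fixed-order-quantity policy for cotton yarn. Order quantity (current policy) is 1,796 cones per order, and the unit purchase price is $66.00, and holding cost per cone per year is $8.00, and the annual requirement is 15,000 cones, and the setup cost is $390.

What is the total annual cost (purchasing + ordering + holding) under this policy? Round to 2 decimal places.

$1,000,441.24

Annual ordering cost = (D/Q)·S = (15,000/1,796) × 390 = $3,257.24
Annual holding cost  = (Q/2)·H = (1,796/2) × 8 = $7,184.00
Purchase cost = D·C = 15,000 × 66 = $990,000.00
Total = $3,257.24 + $7,184.00 + $990,000.00 = $1,000,441.24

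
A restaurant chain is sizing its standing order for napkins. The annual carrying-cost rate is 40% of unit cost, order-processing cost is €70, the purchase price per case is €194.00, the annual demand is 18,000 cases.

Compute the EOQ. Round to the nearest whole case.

Holding cost per case per year: H = 40% × €194 = €77.6000
Q* = √(2·D·S / H) = √(2·18,000·70 / 77.6) = √32,474.2 ≈ 180.21

180 cases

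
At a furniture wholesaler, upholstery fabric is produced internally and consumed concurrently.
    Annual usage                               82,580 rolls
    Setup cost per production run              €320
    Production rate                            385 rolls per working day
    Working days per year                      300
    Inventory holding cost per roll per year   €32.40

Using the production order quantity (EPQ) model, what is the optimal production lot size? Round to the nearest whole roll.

Daily demand d = 82,580/300 = 275.267; p = 385; 1 − d/p = 0.28502
EPQ = √(2DS / (H(1 − d/p)))
    = √(2 × 82,580 × 320 / (32.4 × 0.28502)) ≈ 2,392.30

2,392 rolls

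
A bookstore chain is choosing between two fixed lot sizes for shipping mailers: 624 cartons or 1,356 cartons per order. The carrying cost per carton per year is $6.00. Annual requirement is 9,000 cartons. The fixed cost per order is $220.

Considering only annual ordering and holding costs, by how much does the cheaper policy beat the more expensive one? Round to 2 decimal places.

TC(Q) = (D/Q)S + (Q/2)H
TC(624) = (9,000/624)×220 + (624/2)×6 = $5,045.08
TC(1,356) = (9,000/1,356)×220 + (1,356/2)×6 = $5,528.18
|ΔTC| = |$5,045.08 − $5,528.18| = $483.10

$483.10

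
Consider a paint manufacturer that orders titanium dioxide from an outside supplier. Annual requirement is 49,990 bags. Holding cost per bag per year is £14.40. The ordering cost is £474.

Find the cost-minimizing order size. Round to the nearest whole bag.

Q* = √(2·D·S / H) = √(2·49,990·474 / 14.4) = √3,291,008.3 ≈ 1,814.11

1,814 bags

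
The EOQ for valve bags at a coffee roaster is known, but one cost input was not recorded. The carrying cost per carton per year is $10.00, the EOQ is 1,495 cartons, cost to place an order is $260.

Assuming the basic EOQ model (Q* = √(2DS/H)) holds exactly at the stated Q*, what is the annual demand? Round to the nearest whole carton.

42,981 cartons per year

From Q* = √(2DS/H) ⇒ Q*² = 2DS/H.
D = Q²H / (2S) = 1,495² × 10 / (2 × 260) = 42,981.25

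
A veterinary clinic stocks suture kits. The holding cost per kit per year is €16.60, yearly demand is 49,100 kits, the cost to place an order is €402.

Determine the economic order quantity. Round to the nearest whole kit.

1,542 kits

Optimal lot size Q* = (2 × 49,100 × €402 / €16.6)^½ ≈ 1,542.11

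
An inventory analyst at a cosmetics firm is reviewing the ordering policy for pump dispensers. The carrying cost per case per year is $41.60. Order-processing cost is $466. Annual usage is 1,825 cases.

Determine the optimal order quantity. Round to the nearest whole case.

Q* = √(2·D·S / H) = √(2·1,825·466 / 41.6) = √40,887.0 ≈ 202.21

202 cases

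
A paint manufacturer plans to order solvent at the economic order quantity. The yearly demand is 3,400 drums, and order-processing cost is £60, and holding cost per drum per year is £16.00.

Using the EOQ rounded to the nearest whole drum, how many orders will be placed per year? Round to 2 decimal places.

21.25 orders per year

EOQ = √(2DS/H) = √(2 × 3,400 × 60 / 16)
    = √(25,500.00) ≈ 159.69 → Q = 160
Orders per year = D/Q = 3,400 / 160 = 21.250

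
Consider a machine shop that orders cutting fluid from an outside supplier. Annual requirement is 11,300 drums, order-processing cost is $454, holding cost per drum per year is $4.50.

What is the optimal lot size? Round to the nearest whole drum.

Optimal lot size Q* = (2 × 11,300 × $454 / $4.5)^½ ≈ 1,510.00

1,510 drums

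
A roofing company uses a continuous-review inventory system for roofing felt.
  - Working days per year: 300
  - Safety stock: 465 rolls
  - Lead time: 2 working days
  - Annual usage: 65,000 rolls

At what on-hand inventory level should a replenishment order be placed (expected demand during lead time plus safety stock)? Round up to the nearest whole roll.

Daily demand d = 65,000 / 300 = 216.667 rolls/day
Demand during lead time = 216.667 × 2 = 433.33
Reorder point = 433.33 + 465 = 898.33 → round up

899 rolls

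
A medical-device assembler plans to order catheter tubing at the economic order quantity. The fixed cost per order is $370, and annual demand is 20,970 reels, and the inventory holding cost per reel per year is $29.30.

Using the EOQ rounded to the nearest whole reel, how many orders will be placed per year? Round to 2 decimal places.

28.80 orders per year

Q* = √(2·D·S / H) = √(2·20,970·370 / 29.3) = √529,617.7 ≈ 727.75 → Q = 728
Orders per year = D/Q = 20,970 / 728 = 28.805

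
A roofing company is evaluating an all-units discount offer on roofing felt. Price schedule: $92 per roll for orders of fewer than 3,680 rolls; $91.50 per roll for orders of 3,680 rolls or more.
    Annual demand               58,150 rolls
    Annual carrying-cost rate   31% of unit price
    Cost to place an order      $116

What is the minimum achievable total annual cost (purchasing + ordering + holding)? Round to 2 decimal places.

$5,369,415.24

H₁ = 31%×$92 = $28.5200;  H₂ = 31%×$91.50 = $28.3650
EOQ₁ = √(2×58,150×116/28.5200) = 687.77  (< 3,680, feasible at tier 1)
EOQ₂ = √(2×58,150×116/28.3650) = 689.65  (< 3,680 → use Q = 3,680 at tier-2 price)
TC(tier 1 (EOQ₁), Q≈687.8) = $5,369,415.24
TC(tier 2, Q≈3,680.0) = $5,374,749.59
Minimum at tier 1 (EOQ₁): $5,369,415.24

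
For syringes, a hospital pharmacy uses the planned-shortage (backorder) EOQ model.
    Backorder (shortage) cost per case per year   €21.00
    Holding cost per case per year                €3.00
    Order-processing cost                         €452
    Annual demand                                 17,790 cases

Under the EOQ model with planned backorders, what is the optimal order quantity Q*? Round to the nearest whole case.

Q* = √(2DS/H) · √((H + b)/b)
   = √(2 × 17,790 × 452 / 3) · √((3 + 21) / 21)
   = 2,315.323 × 1.0690 ≈ 2,475.18

2,475 cases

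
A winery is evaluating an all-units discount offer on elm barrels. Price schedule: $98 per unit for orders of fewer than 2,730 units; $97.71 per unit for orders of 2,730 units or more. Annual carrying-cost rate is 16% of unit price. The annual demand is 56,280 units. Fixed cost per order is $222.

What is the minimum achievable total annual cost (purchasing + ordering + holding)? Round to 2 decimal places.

H₁ = 16%×$98 = $15.6800;  H₂ = 16%×$97.71 = $15.6336
EOQ₁ = √(2×56,280×222/15.6800) = 1,262.40  (< 2,730, feasible at tier 1)
EOQ₂ = √(2×56,280×222/15.6336) = 1,264.27  (< 2,730 → use Q = 2,730 at tier-2 price)
TC(tier 1 (EOQ₁), Q≈1,262.4) = $5,535,234.36
TC(tier 2, Q≈2,730.0) = $5,525,035.28
Minimum at tier 2: $5,525,035.28

$5,525,035.28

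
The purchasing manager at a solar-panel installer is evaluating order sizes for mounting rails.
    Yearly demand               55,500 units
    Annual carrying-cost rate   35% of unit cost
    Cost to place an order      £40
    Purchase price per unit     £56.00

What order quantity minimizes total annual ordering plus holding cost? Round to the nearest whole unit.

476 units

H = i·C = 0.35 × £56 = £19.6000 per unit-year
2DS/H = 2·55,500·40/19.6 = 226,530.61
EOQ = √226,530.61 ≈ 475.95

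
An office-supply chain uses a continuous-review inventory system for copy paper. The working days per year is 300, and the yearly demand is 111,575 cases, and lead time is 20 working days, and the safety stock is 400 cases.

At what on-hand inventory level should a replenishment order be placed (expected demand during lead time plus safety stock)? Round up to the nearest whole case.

Daily demand d = 111,575 / 300 = 371.917 cases/day
Demand during lead time = 371.917 × 20 = 7,438.33
Reorder point = 7,438.33 + 400 = 7,838.33 → round up

7,839 cases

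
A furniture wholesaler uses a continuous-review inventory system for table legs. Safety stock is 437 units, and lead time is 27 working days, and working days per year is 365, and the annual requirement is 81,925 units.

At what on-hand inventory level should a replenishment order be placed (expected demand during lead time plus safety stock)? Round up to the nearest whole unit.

6,498 units

Daily demand d = 81,925 / 365 = 224.452 units/day
Demand during lead time = 224.452 × 27 = 6,060.21
Reorder point = 6,060.21 + 437 = 6,497.21 → round up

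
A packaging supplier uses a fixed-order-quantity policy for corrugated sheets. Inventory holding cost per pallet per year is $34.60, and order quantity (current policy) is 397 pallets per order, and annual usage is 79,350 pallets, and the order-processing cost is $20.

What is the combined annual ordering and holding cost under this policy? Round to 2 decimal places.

Ordering: D/Q × S = 79,350/397 × $20 = $3,997.48
Holding:  Q/2 × H = 397/2 × $34.6 = $6,868.10
Total = $3,997.48 + $6,868.10 = $10,865.58

$10,865.58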